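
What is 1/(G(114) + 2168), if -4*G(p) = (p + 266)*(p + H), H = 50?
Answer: -1/13412 ≈ -7.4560e-5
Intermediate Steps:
G(p) = -(50 + p)*(266 + p)/4 (G(p) = -(p + 266)*(p + 50)/4 = -(266 + p)*(50 + p)/4 = -(50 + p)*(266 + p)/4)
1/(G(114) + 2168) = 1/((-3325 - 79*114 - ¼*114²) + 2168) = 1/((-3325 - 9006 - ¼*12996) + 2168) = 1/((-3325 - 9006 - 3249) + 2168) = 1/(-15580 + 2168) = 1/(-13412) = -1/13412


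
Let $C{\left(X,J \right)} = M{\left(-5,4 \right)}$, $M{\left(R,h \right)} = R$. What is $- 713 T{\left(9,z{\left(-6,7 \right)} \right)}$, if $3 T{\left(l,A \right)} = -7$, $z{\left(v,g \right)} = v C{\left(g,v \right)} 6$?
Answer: $\frac{4991}{3} \approx 1663.7$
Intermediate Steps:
$C{\left(X,J \right)} = -5$
$z{\left(v,g \right)} = - 30 v$ ($z{\left(v,g \right)} = v \left(-5\right) 6 = - 5 v 6 = - 30 v$)
$T{\left(l,A \right)} = - \frac{7}{3}$ ($T{\left(l,A \right)} = \frac{1}{3} \left(-7\right) = - \frac{7}{3}$)
$- 713 T{\left(9,z{\left(-6,7 \right)} \right)} = \left(-713\right) \left(- \frac{7}{3}\right) = \frac{4991}{3}$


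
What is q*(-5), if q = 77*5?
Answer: -1925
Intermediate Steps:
q = 385
q*(-5) = 385*(-5) = -1925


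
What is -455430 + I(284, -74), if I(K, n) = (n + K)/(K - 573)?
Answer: -131619480/289 ≈ -4.5543e+5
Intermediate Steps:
I(K, n) = (K + n)/(-573 + K)
-455430 + I(284, -74) = -455430 + (284 - 74)/(-573 + 284) = -455430 + 210/(-289) = -455430 - 1/289*210 = -455430 - 210/289 = -131619480/289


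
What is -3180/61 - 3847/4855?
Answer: -15673567/296155 ≈ -52.924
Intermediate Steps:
-3180/61 - 3847/4855 = -15673567/296155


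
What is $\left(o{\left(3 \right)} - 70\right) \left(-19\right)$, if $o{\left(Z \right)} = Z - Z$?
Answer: $1330$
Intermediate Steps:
$o{\left(Z \right)} = 0$
$\left(o{\left(3 \right)} - 70\right) \left(-19\right) = \left(0 - 70\right) \left(-19\right) = \left(-70\right) \left(-19\right) = 1330$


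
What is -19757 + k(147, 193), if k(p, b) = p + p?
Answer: -19463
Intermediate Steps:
k(p, b) = 2*p
-19757 + k(147, 193) = -19757 + 2*147 = -19757 + 294 = -19463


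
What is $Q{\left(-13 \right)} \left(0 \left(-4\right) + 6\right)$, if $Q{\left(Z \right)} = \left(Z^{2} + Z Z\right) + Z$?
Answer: $1950$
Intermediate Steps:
$Q{\left(Z \right)} = Z + 2 Z^{2}$ ($Q{\left(Z \right)} = \left(Z^{2} + Z^{2}\right) + Z = 2 Z^{2} + Z = Z + 2 Z^{2}$)
$Q{\left(-13 \right)} \left(0 \left(-4\right) + 6\right) = - 13 \left(1 + 2 \left(-13\right)\right) \left(0 \left(-4\right) + 6\right) = - 13 \left(1 - 26\right) \left(0 + 6\right) = \left(-13\right) \left(-25\right) 6 = 325 \cdot 6 = 1950$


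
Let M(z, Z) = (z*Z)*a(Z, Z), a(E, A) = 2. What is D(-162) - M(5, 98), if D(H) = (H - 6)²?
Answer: 27244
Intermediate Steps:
M(z, Z) = 2*Z*z (M(z, Z) = (z*Z)*2 = (Z*z)*2 = 2*Z*z)
D(H) = (-6 + H)²
D(-162) - M(5, 98) = (-6 - 162)² - 2*98*5 = (-168)² - 1*980 = 28224 - 980 = 27244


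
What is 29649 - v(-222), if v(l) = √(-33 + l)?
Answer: 29649 - I*√255 ≈ 29649.0 - 15.969*I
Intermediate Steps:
29649 - v(-222) = 29649 - √(-33 - 222) = 29649 - √(-255) = 29649 - I*√255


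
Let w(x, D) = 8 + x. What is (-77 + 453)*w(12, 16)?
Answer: 7520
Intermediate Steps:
(-77 + 453)*w(12, 16) = (-77 + 453)*(8 + 12) = 376*20 = 7520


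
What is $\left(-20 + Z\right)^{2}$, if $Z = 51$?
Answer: $961$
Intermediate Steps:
$\left(-20 + Z\right)^{2} = \left(-20 + 51\right)^{2} = 31^{2} = 961$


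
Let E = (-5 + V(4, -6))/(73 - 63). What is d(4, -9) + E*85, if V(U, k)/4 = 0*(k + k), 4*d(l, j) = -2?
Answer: -43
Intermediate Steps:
d(l, j) = -½ (d(l, j) = (¼)*(-2) = -½)
V(U, k) = 0 (V(U, k) = 4*(0*(k + k)) = 4*(0*(2*k)) = 4*0 = 0)
E = -½ (E = (-5 + 0)/(73 - 63) = -5/10 = -5*⅒ = -½ ≈ -0.50000)
d(4, -9) + E*85 = -½ - ½*85 = -½ - 85/2 = -43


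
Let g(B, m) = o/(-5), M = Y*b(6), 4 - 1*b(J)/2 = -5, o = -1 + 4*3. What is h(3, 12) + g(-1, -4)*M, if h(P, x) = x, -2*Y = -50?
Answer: -978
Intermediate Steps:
o = 11 (o = -1 + 12 = 11)
b(J) = 18 (b(J) = 8 - 2*(-5) = 8 + 10 = 18)
Y = 25 (Y = -½*(-50) = 25)
M = 450 (M = 25*18 = 450)
g(B, m) = -11/5 (g(B, m) = 11/(-5) = 11*(-⅕) = -11/5)
h(3, 12) + g(-1, -4)*M = 12 - 11/5*450 = 12 - 990 = -978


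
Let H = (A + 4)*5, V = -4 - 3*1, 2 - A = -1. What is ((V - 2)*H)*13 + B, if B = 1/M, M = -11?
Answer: -45046/11 ≈ -4095.1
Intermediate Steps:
A = 3 (A = 2 - 1*(-1) = 2 + 1 = 3)
V = -7 (V = -4 - 3 = -7)
H = 35 (H = (3 + 4)*5 = 7*5 = 35)
B = -1/11 (B = 1/(-11) = -1/11 ≈ -0.090909)
((V - 2)*H)*13 + B = ((-7 - 2)*35)*13 - 1/11 = -9*35*13 - 1/11 = -315*13 - 1/11 = -4095 - 1/11 = -45046/11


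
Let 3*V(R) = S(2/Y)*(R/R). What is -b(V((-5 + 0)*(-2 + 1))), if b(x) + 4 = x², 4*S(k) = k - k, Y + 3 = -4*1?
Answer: 4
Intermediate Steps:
Y = -7 (Y = -3 - 4*1 = -3 - 4 = -7)
S(k) = 0 (S(k) = (k - k)/4 = (¼)*0 = 0)
V(R) = 0 (V(R) = (0*(R/R))/3 = (0*1)/3 = (⅓)*0 = 0)
b(x) = -4 + x²
-b(V((-5 + 0)*(-2 + 1))) = -(-4 + 0²) = -(-4 + 0) = -1*(-4) = 4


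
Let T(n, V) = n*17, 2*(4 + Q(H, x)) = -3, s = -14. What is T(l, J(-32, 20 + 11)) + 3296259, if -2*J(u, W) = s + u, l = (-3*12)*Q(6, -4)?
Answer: 3299625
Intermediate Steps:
Q(H, x) = -11/2 (Q(H, x) = -4 + (½)*(-3) = -4 - 3/2 = -11/2)
l = 198 (l = -3*12*(-11/2) = -36*(-11/2) = 198)
J(u, W) = 7 - u/2 (J(u, W) = -(-14 + u)/2 = 7 - u/2)
T(n, V) = 17*n
T(l, J(-32, 20 + 11)) + 3296259 = 17*198 + 3296259 = 3366 + 3296259 = 3299625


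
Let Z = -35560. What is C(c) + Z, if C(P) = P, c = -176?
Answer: -35736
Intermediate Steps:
C(c) + Z = -176 - 35560 = -35736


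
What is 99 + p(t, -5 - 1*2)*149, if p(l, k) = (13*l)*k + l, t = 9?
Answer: -120591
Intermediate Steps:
p(l, k) = l + 13*k*l (p(l, k) = 13*k*l + l = l + 13*k*l)
99 + p(t, -5 - 1*2)*149 = 99 + (9*(1 + 13*(-5 - 1*2)))*149 = 99 + (9*(1 + 13*(-5 - 2)))*149 = 99 + (9*(1 + 13*(-7)))*149 = 99 + (9*(1 - 91))*149 = 99 + (9*(-90))*149 = 99 - 810*149 = 99 - 120690 = -120591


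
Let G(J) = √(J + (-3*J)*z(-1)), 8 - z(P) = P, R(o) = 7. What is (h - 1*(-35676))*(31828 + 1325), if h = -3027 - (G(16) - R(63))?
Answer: 1082644368 - 132612*I*√26 ≈ 1.0826e+9 - 6.7619e+5*I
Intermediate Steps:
z(P) = 8 - P
G(J) = √26*√(-J) (G(J) = √(J + (-3*J)*(8 - 1*(-1))) = √(J + (-3*J)*(8 + 1)) = √(J - 3*J*9) = √(J - 27*J) = √(-26*J) = √26*√(-J))
h = -3020 - 4*I*√26 (h = -3027 - (√26*√(-1*16) - 1*7) = -3027 - (√26*√(-16) - 7) = -3027 - (√26*(4*I) - 7) = -3027 - (4*I*√26 - 7) = -3027 - (-7 + 4*I*√26) = -3027 + (7 - 4*I*√26) = -3020 - 4*I*√26 ≈ -3020.0 - 20.396*I)
(h - 1*(-35676))*(31828 + 1325) = ((-3020 - 4*I*√26) - 1*(-35676))*(31828 + 1325) = ((-3020 - 4*I*√26) + 35676)*33153 = (32656 - 4*I*√26)*33153 = 1082644368 - 132612*I*√26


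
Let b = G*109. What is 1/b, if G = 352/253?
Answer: 23/3488 ≈ 0.0065940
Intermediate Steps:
G = 32/23 (G = 352*(1/253) = 32/23 ≈ 1.3913)
b = 3488/23 (b = (32/23)*109 = 3488/23 ≈ 151.65)
1/b = 1/(3488/23) = 23/3488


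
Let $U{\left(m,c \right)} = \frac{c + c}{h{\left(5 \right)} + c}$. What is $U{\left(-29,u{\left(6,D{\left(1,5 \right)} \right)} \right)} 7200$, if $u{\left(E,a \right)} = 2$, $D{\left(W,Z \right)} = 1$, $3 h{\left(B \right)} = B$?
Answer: $\frac{86400}{11} \approx 7854.5$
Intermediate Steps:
$h{\left(B \right)} = \frac{B}{3}$
$U{\left(m,c \right)} = \frac{2 c}{\frac{5}{3} + c}$ ($U{\left(m,c \right)} = \frac{c + c}{\frac{1}{3} \cdot 5 + c} = \frac{2 c}{\frac{5}{3} + c}$)
$U{\left(-29,u{\left(6,D{\left(1,5 \right)} \right)} \right)} 7200 = 6 \cdot 2 \frac{1}{5 + 3 \cdot 2} \cdot 7200 = 6 \cdot 2 \frac{1}{5 + 6} \cdot 7200 = 6 \cdot 2 \cdot \frac{1}{11} \cdot 7200 = \frac{12}{11} \cdot 7200 = \frac{86400}{11}$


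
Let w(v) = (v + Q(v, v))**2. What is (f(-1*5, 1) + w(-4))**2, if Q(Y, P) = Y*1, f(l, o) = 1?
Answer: 4225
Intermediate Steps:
Q(Y, P) = Y
w(v) = 4*v**2 (w(v) = (v + v)**2 = (2*v)**2 = 4*v**2)
(f(-1*5, 1) + w(-4))**2 = (1 + 4*(-4)**2)**2 = (1 + 4*16)**2 = (1 + 64)**2 = 65**2 = 4225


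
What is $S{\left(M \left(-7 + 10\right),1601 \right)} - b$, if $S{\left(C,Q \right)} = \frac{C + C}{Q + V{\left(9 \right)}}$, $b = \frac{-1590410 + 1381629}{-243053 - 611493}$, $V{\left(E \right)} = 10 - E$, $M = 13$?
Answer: $- \frac{44635429}{228163782} \approx -0.19563$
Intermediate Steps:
$b = \frac{208781}{854546}$ ($b = - \frac{208781}{-854546} = \left(-208781\right) \left(- \frac{1}{854546}\right) = \frac{208781}{854546} \approx 0.24432$)
$S{\left(C,Q \right)} = \frac{2 C}{1 + Q}$ ($S{\left(C,Q \right)} = \frac{C + C}{Q + \left(10 - 9\right)} = \frac{2 C}{Q + \left(10 - 9\right)} = \frac{2 C}{Q + 1} = \frac{2 C}{1 + Q}$)
$S{\left(M \left(-7 + 10\right),1601 \right)} - b = \frac{2 \cdot 13 \left(-7 + 10\right)}{1 + 1601} - \frac{208781}{854546} = \frac{2 \cdot 13 \cdot 3}{1602} - \frac{208781}{854546} = 2 \cdot 39 \cdot \frac{1}{1602} - \frac{208781}{854546} = \frac{13}{267} - \frac{208781}{854546} = - \frac{44635429}{228163782}$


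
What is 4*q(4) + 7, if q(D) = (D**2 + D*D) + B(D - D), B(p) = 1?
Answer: 139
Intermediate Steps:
q(D) = 1 + 2*D**2 (q(D) = (D**2 + D*D) + 1 = (D**2 + D**2) + 1 = 2*D**2 + 1 = 1 + 2*D**2)
4*q(4) + 7 = 4*(1 + 2*4**2) + 7 = 4*(1 + 2*16) + 7 = 4*(1 + 32) + 7 = 4*33 + 7 = 132 + 7 = 139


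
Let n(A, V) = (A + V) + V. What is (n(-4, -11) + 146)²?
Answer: 14400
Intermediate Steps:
n(A, V) = A + 2*V
(n(-4, -11) + 146)² = ((-4 + 2*(-11)) + 146)² = ((-4 - 22) + 146)² = (-26 + 146)² = 120² = 14400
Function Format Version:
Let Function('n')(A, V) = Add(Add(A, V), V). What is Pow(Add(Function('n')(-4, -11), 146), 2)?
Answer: 14400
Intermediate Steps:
Function('n')(A, V) = Add(A, Mul(2, V))
Pow(Add(Function('n')(-4, -11), 146), 2) = Pow(Add(Add(-4, Mul(2, -11)), 146), 2) = Pow(Add(Add(-4, -22), 146), 2) = Pow(Add(-26, 146), 2) = Pow(120, 2) = 14400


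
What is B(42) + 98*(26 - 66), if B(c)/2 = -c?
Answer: -4004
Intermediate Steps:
B(c) = -2*c (B(c) = 2*(-c) = -2*c)
B(42) + 98*(26 - 66) = -2*42 + 98*(26 - 66) = -84 + 98*(-40) = -84 - 3920 = -4004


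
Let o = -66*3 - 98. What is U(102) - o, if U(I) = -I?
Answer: 194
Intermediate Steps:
o = -296 (o = -198 - 98 = -296)
U(102) - o = -1*102 - 1*(-296) = -102 + 296 = 194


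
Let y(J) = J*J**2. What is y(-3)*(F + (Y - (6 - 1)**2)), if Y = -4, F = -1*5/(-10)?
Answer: 1539/2 ≈ 769.50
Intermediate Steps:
F = 1/2 (F = -5*(-1/10) = 1/2 ≈ 0.50000)
y(J) = J**3
y(-3)*(F + (Y - (6 - 1)**2)) = (-3)**3*(1/2 + (-4 - (6 - 1)**2)) = -27*(1/2 + (-4 - 1*5**2)) = -27*(1/2 + (-4 - 1*25)) = -27*(1/2 + (-4 - 25)) = -27*(1/2 - 29) = -27*(-57/2) = 1539/2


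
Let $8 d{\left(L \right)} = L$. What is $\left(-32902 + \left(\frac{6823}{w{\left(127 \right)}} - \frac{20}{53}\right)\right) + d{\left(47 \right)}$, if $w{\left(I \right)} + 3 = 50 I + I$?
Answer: $- \frac{45148608253}{1372488} \approx -32895.0$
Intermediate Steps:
$w{\left(I \right)} = -3 + 51 I$ ($w{\left(I \right)} = -3 + \left(50 I + I\right) = -3 + 51 I$)
$d{\left(L \right)} = \frac{L}{8}$
$\left(-32902 + \left(\frac{6823}{w{\left(127 \right)}} - \frac{20}{53}\right)\right) + d{\left(47 \right)} = \left(-32902 + \left(\frac{6823}{-3 + 51 \cdot 127} - \frac{20}{53}\right)\right) + \frac{1}{8} \cdot 47 = \left(-32902 + \left(\frac{6823}{-3 + 6477} - \frac{20}{53}\right)\right) + \frac{47}{8} = \left(-32902 - \left(\frac{20}{53} - \frac{6823}{6474}\right)\right) + \frac{47}{8} = \left(-32902 + \left(6823 \cdot \frac{1}{6474} - \frac{20}{53}\right)\right) + \frac{47}{8} = \left(-32902 + \left(\frac{6823}{6474} - \frac{20}{53}\right)\right) + \frac{47}{8} = \left(-32902 + \frac{232139}{343122}\right) + \frac{47}{8} = - \frac{11289167905}{343122} + \frac{47}{8} = - \frac{45148608253}{1372488}$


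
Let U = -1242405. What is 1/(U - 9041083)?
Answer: -1/10283488 ≈ -9.7243e-8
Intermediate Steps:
1/(U - 9041083) = 1/(-1242405 - 9041083) = 1/(-10283488) = -1/10283488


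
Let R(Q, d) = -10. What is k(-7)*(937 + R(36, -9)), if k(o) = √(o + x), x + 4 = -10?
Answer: 927*I*√21 ≈ 4248.0*I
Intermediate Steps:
x = -14 (x = -4 - 10 = -14)
k(o) = √(-14 + o) (k(o) = √(o - 14) = √(-14 + o))
k(-7)*(937 + R(36, -9)) = √(-14 - 7)*(937 - 10) = √(-21)*927 = (I*√21)*927 = 927*I*√21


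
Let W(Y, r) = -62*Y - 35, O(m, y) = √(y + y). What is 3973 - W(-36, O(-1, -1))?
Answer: 1776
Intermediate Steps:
O(m, y) = √2*√y (O(m, y) = √(2*y) = √2*√y)
W(Y, r) = -35 - 62*Y
3973 - W(-36, O(-1, -1)) = 3973 - (-35 - 62*(-36)) = 3973 - (-35 + 2232) = 3973 - 1*2197 = 3973 - 2197 = 1776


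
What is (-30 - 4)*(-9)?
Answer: 306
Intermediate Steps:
(-30 - 4)*(-9) = -34*(-9) = 306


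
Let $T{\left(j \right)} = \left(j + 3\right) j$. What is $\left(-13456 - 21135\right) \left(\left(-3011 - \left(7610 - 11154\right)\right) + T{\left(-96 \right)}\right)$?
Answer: $-327265451$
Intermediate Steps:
$T{\left(j \right)} = j \left(3 + j\right)$ ($T{\left(j \right)} = \left(3 + j\right) j = j \left(3 + j\right)$)
$\left(-13456 - 21135\right) \left(\left(-3011 - \left(7610 - 11154\right)\right) + T{\left(-96 \right)}\right) = \left(-13456 - 21135\right) \left(\left(-3011 - \left(7610 - 11154\right)\right) - 96 \left(3 - 96\right)\right) = - 34591 \left(\left(-3011 - -3544\right) - -8928\right) = - 34591 \left(\left(-3011 + 3544\right) + 8928\right) = - 34591 \left(533 + 8928\right) = \left(-34591\right) 9461 = -327265451$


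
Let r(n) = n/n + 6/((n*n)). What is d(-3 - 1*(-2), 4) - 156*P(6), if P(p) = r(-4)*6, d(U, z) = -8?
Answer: -1295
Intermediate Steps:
r(n) = 1 + 6/n**2 (r(n) = 1 + 6/(n**2) = 1 + 6/n**2)
P(p) = 33/4 (P(p) = (1 + 6/(-4)**2)*6 = (1 + 6*(1/16))*6 = (1 + 3/8)*6 = (11/8)*6 = 33/4)
d(-3 - 1*(-2), 4) - 156*P(6) = -8 - 156*33/4 = -8 - 1287 = -1295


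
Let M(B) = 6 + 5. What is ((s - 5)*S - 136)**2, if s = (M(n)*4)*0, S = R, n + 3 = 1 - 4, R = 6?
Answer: 27556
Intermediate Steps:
n = -6 (n = -3 + (1 - 4) = -3 - 3 = -6)
S = 6
M(B) = 11
s = 0 (s = (11*4)*0 = 44*0 = 0)
((s - 5)*S - 136)**2 = ((0 - 5)*6 - 136)**2 = (-5*6 - 136)**2 = (-30 - 136)**2 = (-166)**2 = 27556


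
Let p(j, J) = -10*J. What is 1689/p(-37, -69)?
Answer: 563/230 ≈ 2.4478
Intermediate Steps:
1689/p(-37, -69) = 1689/((-10*(-69))) = 1689/690 = 1689*(1/690) = 563/230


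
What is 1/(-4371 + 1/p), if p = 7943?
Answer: -7943/34718852 ≈ -0.00022878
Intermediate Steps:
1/(-4371 + 1/p) = 1/(-4371 + 1/7943) = 1/(-34718852/7943) = -7943/34718852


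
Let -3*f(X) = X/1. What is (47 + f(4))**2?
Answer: 18769/9 ≈ 2085.4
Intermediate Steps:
f(X) = -X/3 (f(X) = -X/(3*1) = -X/3)
(47 + f(4))**2 = (47 - 1/3*4)**2 = (47 - 4/3)**2 = (137/3)**2 = 18769/9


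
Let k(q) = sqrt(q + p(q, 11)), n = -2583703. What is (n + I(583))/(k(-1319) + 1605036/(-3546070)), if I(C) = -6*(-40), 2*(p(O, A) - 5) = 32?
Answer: 31152458747714205/34585642148393 + 8121511497684672175*I*sqrt(1298)/4081105773510374 ≈ 900.73 + 71696.0*I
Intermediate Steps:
p(O, A) = 21 (p(O, A) = 5 + (1/2)*32 = 5 + 16 = 21)
I(C) = 240
k(q) = sqrt(21 + q) (k(q) = sqrt(q + 21) = sqrt(21 + q))
(n + I(583))/(k(-1319) + 1605036/(-3546070)) = (-2583703 + 240)/(sqrt(21 - 1319) + 1605036/(-3546070)) = -2583463/(sqrt(-1298) + 1605036*(-1/3546070)) = -2583463/(I*sqrt(1298) - 802518/1773035) = -2583463/(-802518/1773035 + I*sqrt(1298))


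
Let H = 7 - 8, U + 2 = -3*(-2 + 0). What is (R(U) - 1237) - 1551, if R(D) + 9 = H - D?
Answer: -2802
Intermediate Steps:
U = 4 (U = -2 - 3*(-2 + 0) = -2 - 3*(-2) = -2 + 6 = 4)
H = -1
R(D) = -10 - D (R(D) = -9 + (-1 - D) = -10 - D)
(R(U) - 1237) - 1551 = ((-10 - 1*4) - 1237) - 1551 = ((-10 - 4) - 1237) - 1551 = (-14 - 1237) - 1551 = -1251 - 1551 = -2802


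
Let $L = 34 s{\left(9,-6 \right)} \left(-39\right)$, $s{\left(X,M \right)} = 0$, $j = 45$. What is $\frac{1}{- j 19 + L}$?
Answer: $- \frac{1}{855} \approx -0.0011696$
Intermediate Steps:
$L = 0$ ($L = 34 \cdot 0 \left(-39\right) = 0 \left(-39\right) = 0$)
$\frac{1}{- j 19 + L} = \frac{1}{\left(-1\right) 45 \cdot 19 + 0} = \frac{1}{\left(-45\right) 19 + 0} = \frac{1}{-855 + 0} = \frac{1}{-855} = - \frac{1}{855}$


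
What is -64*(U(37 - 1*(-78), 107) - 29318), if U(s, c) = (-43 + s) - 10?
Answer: 1872384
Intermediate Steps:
U(s, c) = -53 + s
-64*(U(37 - 1*(-78), 107) - 29318) = -64*((-53 + (37 - 1*(-78))) - 29318) = -64*((-53 + (37 + 78)) - 29318) = -64*((-53 + 115) - 29318) = -64*(62 - 29318) = -64*(-29256) = 1872384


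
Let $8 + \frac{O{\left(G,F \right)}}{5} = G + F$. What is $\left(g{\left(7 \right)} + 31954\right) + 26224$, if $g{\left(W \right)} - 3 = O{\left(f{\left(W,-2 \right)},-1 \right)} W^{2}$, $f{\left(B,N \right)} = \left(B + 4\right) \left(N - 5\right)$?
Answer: $37111$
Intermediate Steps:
$f{\left(B,N \right)} = \left(-5 + N\right) \left(4 + B\right)$ ($f{\left(B,N \right)} = \left(4 + B\right) \left(-5 + N\right) = \left(-5 + N\right) \left(4 + B\right)$)
$O{\left(G,F \right)} = -40 + 5 F + 5 G$ ($O{\left(G,F \right)} = -40 + 5 \left(G + F\right) = -40 + 5 \left(F + G\right) = -40 + \left(5 F + 5 G\right) = -40 + 5 F + 5 G$)
$g{\left(W \right)} = 3 + W^{2} \left(-185 - 35 W\right)$ ($g{\left(W \right)} = 3 + \left(-40 + 5 \left(-1\right) + 5 \left(-20 - 5 W + 4 \left(-2\right) + W \left(-2\right)\right)\right) W^{2} = 3 + \left(-40 - 5 + 5 \left(-20 - 5 W - 8 - 2 W\right)\right) W^{2} = 3 + \left(-40 - 5 + 5 \left(-28 - 7 W\right)\right) W^{2} = 3 + \left(-40 - 5 - \left(140 + 35 W\right)\right) W^{2} = 3 + \left(-185 - 35 W\right) W^{2} = 3 + W^{2} \left(-185 - 35 W\right)$)
$\left(g{\left(7 \right)} + 31954\right) + 26224 = \left(\left(3 - 185 \cdot 7^{2} - 35 \cdot 7^{3}\right) + 31954\right) + 26224 = \left(\left(3 - 9065 - 12005\right) + 31954\right) + 26224 = \left(-21067 + 31954\right) + 26224 = 10887 + 26224 = 37111$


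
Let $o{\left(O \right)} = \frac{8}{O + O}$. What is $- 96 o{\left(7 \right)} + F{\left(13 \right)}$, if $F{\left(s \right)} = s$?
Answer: $- \frac{293}{7} \approx -41.857$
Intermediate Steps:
$o{\left(O \right)} = \frac{4}{O}$ ($o{\left(O \right)} = \frac{8}{2 O} = 8 \frac{1}{2 O} = \frac{4}{O}$)
$- 96 o{\left(7 \right)} + F{\left(13 \right)} = - 96 \cdot \frac{4}{7} + 13 = - 96 \cdot 4 \cdot \frac{1}{7} + 13 = \left(-96\right) \frac{4}{7} + 13 = - \frac{384}{7} + 13 = - \frac{293}{7}$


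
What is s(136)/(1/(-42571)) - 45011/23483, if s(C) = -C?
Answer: 5911236819/1021 ≈ 5.7897e+6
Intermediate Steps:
s(136)/(1/(-42571)) - 45011/23483 = (-1*136)/(1/(-42571)) - 45011/23483 = -136/(-1/42571) - 45011*1/23483 = -136*(-42571) - 1957/1021 = 5789656 - 1957/1021 = 5911236819/1021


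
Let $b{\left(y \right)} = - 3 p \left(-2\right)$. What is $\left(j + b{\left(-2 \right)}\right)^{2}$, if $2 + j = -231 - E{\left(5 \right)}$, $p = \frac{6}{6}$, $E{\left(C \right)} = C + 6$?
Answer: $56644$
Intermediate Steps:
$E{\left(C \right)} = 6 + C$
$p = 1$ ($p = 6 \cdot \frac{1}{6} = 1$)
$b{\left(y \right)} = 6$ ($b{\left(y \right)} = \left(-3\right) 1 \left(-2\right) = \left(-3\right) \left(-2\right) = 6$)
$j = -244$ ($j = -2 - 242 = -244$)
$\left(j + b{\left(-2 \right)}\right)^{2} = \left(-244 + 6\right)^{2} = \left(-238\right)^{2} = 56644$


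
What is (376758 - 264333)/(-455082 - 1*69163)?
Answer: -22485/104849 ≈ -0.21445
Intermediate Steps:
(376758 - 264333)/(-455082 - 1*69163) = 112425/(-455082 - 69163) = 112425/(-524245) = 112425*(-1/524245) = -22485/104849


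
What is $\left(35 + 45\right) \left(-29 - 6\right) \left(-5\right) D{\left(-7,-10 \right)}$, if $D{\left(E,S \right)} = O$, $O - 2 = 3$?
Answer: $70000$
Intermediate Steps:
$O = 5$ ($O = 2 + 3 = 5$)
$D{\left(E,S \right)} = 5$
$\left(35 + 45\right) \left(-29 - 6\right) \left(-5\right) D{\left(-7,-10 \right)} = \left(35 + 45\right) \left(-29 - 6\right) \left(-5\right) 5 = 80 \left(-35\right) \left(-5\right) 5 = \left(-2800\right) \left(-5\right) 5 = 14000 \cdot 5 = 70000$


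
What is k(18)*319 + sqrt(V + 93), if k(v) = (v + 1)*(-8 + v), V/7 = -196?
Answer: 60610 + I*sqrt(1279) ≈ 60610.0 + 35.763*I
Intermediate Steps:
V = -1372 (V = 7*(-196) = -1372)
k(v) = (1 + v)*(-8 + v)
k(18)*319 + sqrt(V + 93) = (-8 + 18**2 - 7*18)*319 + sqrt(-1372 + 93) = (-8 + 324 - 126)*319 + sqrt(-1279) = 190*319 + I*sqrt(1279) = 60610 + I*sqrt(1279)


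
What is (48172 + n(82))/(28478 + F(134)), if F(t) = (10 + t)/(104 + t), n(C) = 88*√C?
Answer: 2866234/1694477 + 5236*√82/1694477 ≈ 1.7195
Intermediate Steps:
F(t) = (10 + t)/(104 + t)
(48172 + n(82))/(28478 + F(134)) = (48172 + 88*√82)/(28478 + (10 + 134)/(104 + 134)) = (48172 + 88*√82)/(28478 + 144/238) = (48172 + 88*√82)/(28478 + (1/238)*144) = (48172 + 88*√82)/(28478 + 72/119) = (48172 + 88*√82)/(3388954/119) = (48172 + 88*√82)*(119/3388954) = 2866234/1694477 + 5236*√82/1694477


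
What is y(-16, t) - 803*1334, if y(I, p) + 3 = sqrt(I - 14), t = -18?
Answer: -1071205 + I*sqrt(30) ≈ -1.0712e+6 + 5.4772*I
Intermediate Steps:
y(I, p) = -3 + sqrt(-14 + I) (y(I, p) = -3 + sqrt(I - 14) = -3 + sqrt(-14 + I))
y(-16, t) - 803*1334 = (-3 + sqrt(-14 - 16)) - 803*1334 = (-3 + sqrt(-30)) - 1071202 = (-3 + I*sqrt(30)) - 1071202 = -1071205 + I*sqrt(30)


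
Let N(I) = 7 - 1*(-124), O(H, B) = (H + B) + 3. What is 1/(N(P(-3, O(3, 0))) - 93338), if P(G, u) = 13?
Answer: -1/93207 ≈ -1.0729e-5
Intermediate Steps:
O(H, B) = 3 + B + H (O(H, B) = (B + H) + 3 = 3 + B + H)
N(I) = 131 (N(I) = 7 + 124 = 131)
1/(N(P(-3, O(3, 0))) - 93338) = 1/(131 - 93338) = 1/(-93207) = -1/93207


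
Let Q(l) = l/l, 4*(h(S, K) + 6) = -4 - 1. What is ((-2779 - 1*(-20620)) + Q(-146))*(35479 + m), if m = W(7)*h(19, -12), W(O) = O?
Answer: 1264221673/2 ≈ 6.3211e+8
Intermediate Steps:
h(S, K) = -29/4 (h(S, K) = -6 + (-4 - 1)/4 = -6 + (¼)*(-5) = -6 - 5/4 = -29/4)
m = -203/4 (m = 7*(-29/4) = -203/4 ≈ -50.750)
Q(l) = 1
((-2779 - 1*(-20620)) + Q(-146))*(35479 + m) = ((-2779 - 1*(-20620)) + 1)*(35479 - 203/4) = ((-2779 + 20620) + 1)*(141713/4) = (17841 + 1)*(141713/4) = 17842*(141713/4) = 1264221673/2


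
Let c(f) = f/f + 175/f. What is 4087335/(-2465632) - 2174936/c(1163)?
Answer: -3118349865866603/1649507808 ≈ -1.8905e+6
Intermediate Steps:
c(f) = 1 + 175/f
4087335/(-2465632) - 2174936/c(1163) = 4087335/(-2465632) - 2174936*1163/(175 + 1163) = 4087335*(-1/2465632) - 2174936/((1/1163)*1338) = -4087335/2465632 - 2174936/1338/1163 = -4087335/2465632 - 2174936*1163/1338 = -4087335/2465632 - 1264725284/669 = -3118349865866603/1649507808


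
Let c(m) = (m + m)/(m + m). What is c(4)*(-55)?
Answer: -55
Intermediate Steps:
c(m) = 1 (c(m) = (2*m)/((2*m)) = (2*m)*(1/(2*m)) = 1)
c(4)*(-55) = 1*(-55) = -55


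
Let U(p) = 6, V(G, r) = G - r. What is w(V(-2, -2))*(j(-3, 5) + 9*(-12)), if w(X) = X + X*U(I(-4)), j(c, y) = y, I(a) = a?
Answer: 0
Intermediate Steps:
w(X) = 7*X (w(X) = X + X*6 = X + 6*X = 7*X)
w(V(-2, -2))*(j(-3, 5) + 9*(-12)) = (7*(-2 - 1*(-2)))*(5 + 9*(-12)) = (7*(-2 + 2))*(5 - 108) = (7*0)*(-103) = 0*(-103) = 0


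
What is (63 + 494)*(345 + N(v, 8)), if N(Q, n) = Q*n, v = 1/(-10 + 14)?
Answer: 193279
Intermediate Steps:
v = ¼ (v = 1/4 = ¼ ≈ 0.25000)
(63 + 494)*(345 + N(v, 8)) = (63 + 494)*(345 + (¼)*8) = 557*(345 + 2) = 557*347 = 193279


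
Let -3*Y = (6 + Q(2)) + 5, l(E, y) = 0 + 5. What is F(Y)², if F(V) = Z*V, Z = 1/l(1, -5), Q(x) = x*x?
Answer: 1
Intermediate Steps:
Q(x) = x²
l(E, y) = 5
Z = ⅕ (Z = 1/5 = ⅕ ≈ 0.20000)
Y = -5 (Y = -((6 + 2²) + 5)/3 = -((6 + 4) + 5)/3 = -(10 + 5)/3 = -⅓*15 = -5)
F(V) = V/5
F(Y)² = ((⅕)*(-5))² = (-1)² = 1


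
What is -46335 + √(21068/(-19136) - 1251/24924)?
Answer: -46335 + I*√13428056317/108004 ≈ -46335.0 + 1.0729*I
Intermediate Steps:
-46335 + √(21068/(-19136) - 1251/24924) = -46335 + √(21068*(-1/19136) - 1251*1/24924) = -46335 + √(-229/208 - 417/8308) = -46335 + √(-497317/432016) = -46335 + I*√13428056317/108004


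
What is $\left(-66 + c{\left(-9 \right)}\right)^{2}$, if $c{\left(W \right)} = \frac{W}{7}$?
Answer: $\frac{221841}{49} \approx 4527.4$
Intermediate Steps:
$c{\left(W \right)} = \frac{W}{7}$ ($c{\left(W \right)} = W \frac{1}{7} = \frac{W}{7}$)
$\left(-66 + c{\left(-9 \right)}\right)^{2} = \left(-66 + \frac{1}{7} \left(-9\right)\right)^{2} = \left(-66 - \frac{9}{7}\right)^{2} = \left(- \frac{471}{7}\right)^{2} = \frac{221841}{49}$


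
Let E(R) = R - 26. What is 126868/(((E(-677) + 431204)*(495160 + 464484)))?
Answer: 4531/14754560773 ≈ 3.0709e-7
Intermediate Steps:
E(R) = -26 + R
126868/(((E(-677) + 431204)*(495160 + 464484))) = 126868/((((-26 - 677) + 431204)*(495160 + 464484))) = 126868/(((-703 + 431204)*959644)) = 126868/((430501*959644)) = 126868/413127701644 = 126868*(1/413127701644) = 4531/14754560773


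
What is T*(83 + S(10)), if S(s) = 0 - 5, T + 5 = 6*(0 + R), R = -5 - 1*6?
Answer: -5538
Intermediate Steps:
R = -11 (R = -5 - 6 = -11)
T = -71 (T = -5 + 6*(0 - 11) = -5 + 6*(-11) = -5 - 66 = -71)
S(s) = -5
T*(83 + S(10)) = -71*(83 - 5) = -71*78 = -5538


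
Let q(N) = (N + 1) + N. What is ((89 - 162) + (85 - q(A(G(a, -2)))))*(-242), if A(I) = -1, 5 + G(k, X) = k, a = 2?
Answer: -3146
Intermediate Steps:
G(k, X) = -5 + k
q(N) = 1 + 2*N (q(N) = (1 + N) + N = 1 + 2*N)
((89 - 162) + (85 - q(A(G(a, -2)))))*(-242) = ((89 - 162) + (85 - (1 + 2*(-1))))*(-242) = (-73 + (85 - (1 - 2)))*(-242) = (-73 + (85 - 1*(-1)))*(-242) = (-73 + (85 + 1))*(-242) = (-73 + 86)*(-242) = 13*(-242) = -3146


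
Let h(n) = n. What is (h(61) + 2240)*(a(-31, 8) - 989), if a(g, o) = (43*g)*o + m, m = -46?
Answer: -26919399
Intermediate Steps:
a(g, o) = -46 + 43*g*o (a(g, o) = (43*g)*o - 46 = 43*g*o - 46 = -46 + 43*g*o)
(h(61) + 2240)*(a(-31, 8) - 989) = (61 + 2240)*((-46 + 43*(-31)*8) - 989) = 2301*((-46 - 10664) - 989) = 2301*(-10710 - 989) = 2301*(-11699) = -26919399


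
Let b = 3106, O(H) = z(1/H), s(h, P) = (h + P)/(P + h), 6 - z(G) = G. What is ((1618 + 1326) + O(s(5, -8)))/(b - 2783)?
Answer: 2949/323 ≈ 9.1300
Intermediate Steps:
z(G) = 6 - G
s(h, P) = 1 (s(h, P) = (P + h)/(P + h) = 1)
O(H) = 6 - 1/H
((1618 + 1326) + O(s(5, -8)))/(b - 2783) = ((1618 + 1326) + (6 - 1/1))/(3106 - 2783) = (2944 + (6 - 1*1))/323 = (2944 + (6 - 1))*(1/323) = (2944 + 5)*(1/323) = 2949*(1/323) = 2949/323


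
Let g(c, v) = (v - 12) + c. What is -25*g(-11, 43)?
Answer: -500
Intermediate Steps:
g(c, v) = -12 + c + v (g(c, v) = (-12 + v) + c = -12 + c + v)
-25*g(-11, 43) = -25*(-12 - 11 + 43) = -25*20 = -500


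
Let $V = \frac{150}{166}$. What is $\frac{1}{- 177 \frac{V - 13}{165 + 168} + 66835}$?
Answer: $\frac{9213}{615810091} \approx 1.4961 \cdot 10^{-5}$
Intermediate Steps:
$V = \frac{75}{83}$ ($V = 150 \cdot \frac{1}{166} = \frac{75}{83} \approx 0.90361$)
$\frac{1}{- 177 \frac{V - 13}{165 + 168} + 66835} = \frac{1}{- 177 \frac{\frac{75}{83} - 13}{165 + 168} + 66835} = \frac{1}{- 177 \left(- \frac{1004}{83 \cdot 333}\right) + 66835} = \frac{1}{- 177 \left(\left(- \frac{1004}{83}\right) \frac{1}{333}\right) + 66835} = \frac{1}{\left(-177\right) \left(- \frac{1004}{27639}\right) + 66835} = \frac{1}{\frac{59236}{9213} + 66835} = \frac{1}{\frac{615810091}{9213}} = \frac{9213}{615810091}$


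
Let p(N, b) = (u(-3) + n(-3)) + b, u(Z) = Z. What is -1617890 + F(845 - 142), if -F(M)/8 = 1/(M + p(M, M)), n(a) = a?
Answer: -283130751/175 ≈ -1.6179e+6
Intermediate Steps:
p(N, b) = -6 + b (p(N, b) = (-3 - 3) + b = -6 + b)
F(M) = -8/(-6 + 2*M) (F(M) = -8/(M + (-6 + M)) = -8/(-6 + 2*M))
-1617890 + F(845 - 142) = -1617890 - 4/(-3 + (845 - 142)) = -1617890 - 4/(-3 + 703) = -1617890 - 4/700 = -1617890 - 4*1/700 = -1617890 - 1/175 = -283130751/175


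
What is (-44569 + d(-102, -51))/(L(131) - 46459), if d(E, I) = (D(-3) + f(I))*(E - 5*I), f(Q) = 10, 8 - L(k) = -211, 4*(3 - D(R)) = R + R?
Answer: 84701/92480 ≈ 0.91588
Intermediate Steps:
D(R) = 3 - R/2 (D(R) = 3 - (R + R)/4 = 3 - R/2)
L(k) = 219 (L(k) = 8 - 1*(-211) = 8 + 211 = 219)
d(E, I) = -145*I/2 + 29*E/2 (d(E, I) = ((3 - ½*(-3)) + 10)*(E - 5*I) = ((3 + 3/2) + 10)*(E - 5*I) = (9/2 + 10)*(E - 5*I) = 29*(E - 5*I)/2 = -145*I/2 + 29*E/2)
(-44569 + d(-102, -51))/(L(131) - 46459) = (-44569 + (-145/2*(-51) + (29/2)*(-102)))/(219 - 46459) = (-44569 + (7395/2 - 1479))/(-46240) = (-44569 + 4437/2)*(-1/46240) = -84701/2*(-1/46240) = 84701/92480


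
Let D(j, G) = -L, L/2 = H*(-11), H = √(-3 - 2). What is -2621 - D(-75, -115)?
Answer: -2621 - 22*I*√5 ≈ -2621.0 - 49.193*I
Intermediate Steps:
H = I*√5 (H = √(-5) = I*√5 ≈ 2.2361*I)
L = -22*I*√5 (L = 2*((I*√5)*(-11)) = 2*(-11*I*√5) = -22*I*√5 ≈ -49.193*I)
D(j, G) = 22*I*√5 (D(j, G) = -(-22)*I*√5 = 22*I*√5)
-2621 - D(-75, -115) = -2621 - 22*I*√5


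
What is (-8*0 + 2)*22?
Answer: 44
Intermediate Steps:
(-8*0 + 2)*22 = (0 + 2)*22 = 2*22 = 44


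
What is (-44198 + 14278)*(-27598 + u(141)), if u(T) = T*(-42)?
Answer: 1002918400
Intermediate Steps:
u(T) = -42*T
(-44198 + 14278)*(-27598 + u(141)) = (-44198 + 14278)*(-27598 - 42*141) = -29920*(-27598 - 5922) = -29920*(-33520) = 1002918400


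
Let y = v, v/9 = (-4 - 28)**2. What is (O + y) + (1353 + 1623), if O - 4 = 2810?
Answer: 15006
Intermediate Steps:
O = 2814 (O = 4 + 2810 = 2814)
v = 9216 (v = 9*(-4 - 28)**2 = 9*(-32)**2 = 9*1024 = 9216)
y = 9216
(O + y) + (1353 + 1623) = (2814 + 9216) + (1353 + 1623) = 12030 + 2976 = 15006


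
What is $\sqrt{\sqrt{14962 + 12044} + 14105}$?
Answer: $\sqrt{14105 + \sqrt{27006}} \approx 119.45$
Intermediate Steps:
$\sqrt{\sqrt{14962 + 12044} + 14105} = \sqrt{\sqrt{27006} + 14105} = \sqrt{14105 + \sqrt{27006}}$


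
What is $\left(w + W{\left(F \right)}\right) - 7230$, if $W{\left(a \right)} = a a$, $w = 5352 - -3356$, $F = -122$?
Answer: $16362$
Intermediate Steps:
$w = 8708$ ($w = 5352 + 3356 = 8708$)
$W{\left(a \right)} = a^{2}$
$\left(w + W{\left(F \right)}\right) - 7230 = \left(8708 + \left(-122\right)^{2}\right) - 7230 = \left(8708 + 14884\right) - 7230 = 23592 - 7230 = 16362$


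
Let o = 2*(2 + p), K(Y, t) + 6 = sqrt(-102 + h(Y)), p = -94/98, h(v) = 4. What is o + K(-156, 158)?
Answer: -192/49 + 7*I*sqrt(2) ≈ -3.9184 + 9.8995*I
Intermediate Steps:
p = -47/49 (p = -94*1/98 = -47/49 ≈ -0.95918)
K(Y, t) = -6 + 7*I*sqrt(2) (K(Y, t) = -6 + sqrt(-102 + 4) = -6 + sqrt(-98) = -6 + 7*I*sqrt(2))
o = 102/49 (o = 2*(2 - 47/49) = 2*(51/49) = 102/49 ≈ 2.0816)
o + K(-156, 158) = 102/49 + (-6 + 7*I*sqrt(2)) = -192/49 + 7*I*sqrt(2)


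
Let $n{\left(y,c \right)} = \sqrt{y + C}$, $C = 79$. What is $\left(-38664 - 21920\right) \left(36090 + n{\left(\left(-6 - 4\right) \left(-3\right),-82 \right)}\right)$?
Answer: $-2186476560 - 60584 \sqrt{109} \approx -2.1871 \cdot 10^{9}$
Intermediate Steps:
$n{\left(y,c \right)} = \sqrt{79 + y}$ ($n{\left(y,c \right)} = \sqrt{y + 79} = \sqrt{79 + y}$)
$\left(-38664 - 21920\right) \left(36090 + n{\left(\left(-6 - 4\right) \left(-3\right),-82 \right)}\right) = \left(-38664 - 21920\right) \left(36090 + \sqrt{79 + \left(-6 - 4\right) \left(-3\right)}\right) = - 60584 \left(36090 + \sqrt{79 - -30}\right) = - 60584 \left(36090 + \sqrt{79 + 30}\right) = - 60584 \left(36090 + \sqrt{109}\right) = -2186476560 - 60584 \sqrt{109}$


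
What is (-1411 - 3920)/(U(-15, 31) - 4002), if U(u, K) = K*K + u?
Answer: 5331/3056 ≈ 1.7444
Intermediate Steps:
U(u, K) = u + K² (U(u, K) = K² + u = u + K²)
(-1411 - 3920)/(U(-15, 31) - 4002) = (-1411 - 3920)/((-15 + 31²) - 4002) = -5331/((-15 + 961) - 4002) = -5331/(946 - 4002) = -5331/(-3056) = -5331*(-1/3056) = 5331/3056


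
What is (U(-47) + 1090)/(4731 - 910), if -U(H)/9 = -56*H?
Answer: -22598/3821 ≈ -5.9142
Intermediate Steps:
U(H) = 504*H (U(H) = -(-504)*H = 504*H)
(U(-47) + 1090)/(4731 - 910) = (504*(-47) + 1090)/(4731 - 910) = (-23688 + 1090)/3821 = -22598*1/3821 = -22598/3821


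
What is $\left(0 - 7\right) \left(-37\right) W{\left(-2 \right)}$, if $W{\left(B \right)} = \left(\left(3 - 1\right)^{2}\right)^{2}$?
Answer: $4144$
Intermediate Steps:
$W{\left(B \right)} = 16$ ($W{\left(B \right)} = \left(2^{2}\right)^{2} = 4^{2} = 16$)
$\left(0 - 7\right) \left(-37\right) W{\left(-2 \right)} = \left(0 - 7\right) \left(-37\right) 16 = \left(-7\right) \left(-37\right) 16 = 259 \cdot 16 = 4144$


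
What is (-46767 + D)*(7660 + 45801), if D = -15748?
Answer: -3342114415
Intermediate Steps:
(-46767 + D)*(7660 + 45801) = (-46767 - 15748)*(7660 + 45801) = -62515*53461 = -3342114415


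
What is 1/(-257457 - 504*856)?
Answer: -1/688881 ≈ -1.4516e-6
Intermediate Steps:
1/(-257457 - 504*856) = 1/(-257457 - 431424) = 1/(-688881) = -1/688881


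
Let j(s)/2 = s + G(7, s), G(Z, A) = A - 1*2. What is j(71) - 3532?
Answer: -3252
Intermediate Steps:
G(Z, A) = -2 + A (G(Z, A) = A - 2 = -2 + A)
j(s) = -4 + 4*s (j(s) = 2*(s + (-2 + s)) = 2*(-2 + 2*s) = -4 + 4*s)
j(71) - 3532 = (-4 + 4*71) - 3532 = (-4 + 284) - 3532 = 280 - 3532 = -3252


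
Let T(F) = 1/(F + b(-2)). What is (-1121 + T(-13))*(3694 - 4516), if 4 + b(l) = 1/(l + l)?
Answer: 21194722/23 ≈ 9.2151e+5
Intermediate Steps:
b(l) = -4 + 1/(2*l) (b(l) = -4 + 1/(l + l) = -4 + 1/(2*l))
T(F) = 1/(-17/4 + F) (T(F) = 1/(F + (-4 + (½)/(-2))) = 1/(F + (-4 + (½)*(-½))) = 1/(F + (-4 - ¼)) = 1/(F - 17/4) = 1/(-17/4 + F))
(-1121 + T(-13))*(3694 - 4516) = (-1121 + 4/(-17 + 4*(-13)))*(3694 - 4516) = (-1121 + 4/(-17 - 52))*(-822) = (-1121 + 4/(-69))*(-822) = (-1121 + 4*(-1/69))*(-822) = (-1121 - 4/69)*(-822) = -77353/69*(-822) = 21194722/23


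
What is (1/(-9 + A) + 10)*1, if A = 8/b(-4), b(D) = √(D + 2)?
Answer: 1121/113 + 4*I*√2/113 ≈ 9.9203 + 0.050061*I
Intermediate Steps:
b(D) = √(2 + D)
A = -4*I*√2 (A = 8/(√(2 - 4)) = 8/(√(-2)) = 8/((I*√2)) = 8*(-I*√2/2) = -4*I*√2 ≈ -5.6569*I)
(1/(-9 + A) + 10)*1 = (1/(-9 - 4*I*√2) + 10)*1 = (10 + 1/(-9 - 4*I*√2))*1 = 10 + 1/(-9 - 4*I*√2)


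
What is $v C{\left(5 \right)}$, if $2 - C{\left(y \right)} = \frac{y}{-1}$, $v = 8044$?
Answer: $56308$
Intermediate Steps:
$C{\left(y \right)} = 2 + y$ ($C{\left(y \right)} = 2 - \frac{y}{-1} = 2 - y \left(-1\right) = 2 - - y = 2 + y$)
$v C{\left(5 \right)} = 8044 \left(2 + 5\right) = 8044 \cdot 7 = 56308$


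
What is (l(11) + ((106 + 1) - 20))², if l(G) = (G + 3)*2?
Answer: 13225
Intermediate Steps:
l(G) = 6 + 2*G (l(G) = (3 + G)*2 = 6 + 2*G)
(l(11) + ((106 + 1) - 20))² = ((6 + 2*11) + ((106 + 1) - 20))² = ((6 + 22) + (107 - 20))² = (28 + 87)² = 115² = 13225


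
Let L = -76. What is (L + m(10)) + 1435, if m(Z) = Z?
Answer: 1369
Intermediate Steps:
(L + m(10)) + 1435 = (-76 + 10) + 1435 = -66 + 1435 = 1369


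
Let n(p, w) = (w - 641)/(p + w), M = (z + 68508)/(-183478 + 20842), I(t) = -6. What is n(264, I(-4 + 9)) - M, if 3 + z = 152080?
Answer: -8052427/6993348 ≈ -1.1514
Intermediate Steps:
z = 152077 (z = -3 + 152080 = 152077)
M = -220585/162636 (M = (152077 + 68508)/(-183478 + 20842) = 220585/(-162636) = 220585*(-1/162636) = -220585/162636 ≈ -1.3563)
n(p, w) = (-641 + w)/(p + w)
n(264, I(-4 + 9)) - M = (-641 - 6)/(264 - 6) - 1*(-220585/162636) = -647/258 + 220585/162636 = -8052427/6993348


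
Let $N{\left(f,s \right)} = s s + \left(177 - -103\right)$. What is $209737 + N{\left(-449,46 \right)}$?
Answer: $212133$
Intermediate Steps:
$N{\left(f,s \right)} = 280 + s^{2}$ ($N{\left(f,s \right)} = s^{2} + \left(177 + 103\right) = s^{2} + 280 = 280 + s^{2}$)
$209737 + N{\left(-449,46 \right)} = 209737 + \left(280 + 46^{2}\right) = 209737 + \left(280 + 2116\right) = 209737 + 2396 = 212133$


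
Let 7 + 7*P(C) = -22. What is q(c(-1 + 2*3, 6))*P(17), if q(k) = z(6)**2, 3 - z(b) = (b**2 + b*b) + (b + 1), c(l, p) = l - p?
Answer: -167504/7 ≈ -23929.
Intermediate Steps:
P(C) = -29/7 (P(C) = -1 + (1/7)*(-22) = -1 - 22/7 = -29/7)
z(b) = 2 - b - 2*b**2 (z(b) = 3 - ((b**2 + b*b) + (b + 1)) = 3 - ((b**2 + b**2) + (1 + b)) = 3 - (2*b**2 + (1 + b)) = 3 - (1 + b + 2*b**2) = 3 + (-1 - b - 2*b**2) = 2 - b - 2*b**2)
q(k) = 5776 (q(k) = (2 - 1*6 - 2*6**2)**2 = (2 - 6 - 2*36)**2 = (2 - 6 - 72)**2 = (-76)**2 = 5776)
q(c(-1 + 2*3, 6))*P(17) = 5776*(-29/7) = -167504/7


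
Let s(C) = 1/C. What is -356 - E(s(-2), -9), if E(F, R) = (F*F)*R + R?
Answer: -1379/4 ≈ -344.75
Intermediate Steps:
E(F, R) = R + R*F² (E(F, R) = F²*R + R = R*F² + R = R + R*F²)
-356 - E(s(-2), -9) = -356 - (-9)*(1 + (1/(-2))²) = -356 - (-9)*(1 + (-½)²) = -356 - (-9)*(1 + ¼) = -356 - (-9)*5/4 = -356 - 1*(-45/4) = -356 + 45/4 = -1379/4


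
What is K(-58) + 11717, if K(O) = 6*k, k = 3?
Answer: 11735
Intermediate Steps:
K(O) = 18 (K(O) = 6*3 = 18)
K(-58) + 11717 = 18 + 11717 = 11735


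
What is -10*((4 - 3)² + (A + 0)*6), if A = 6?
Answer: -370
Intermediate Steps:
-10*((4 - 3)² + (A + 0)*6) = -10*((4 - 3)² + (6 + 0)*6) = -10*(1² + 6*6) = -10*(1 + 36) = -10*37 = -370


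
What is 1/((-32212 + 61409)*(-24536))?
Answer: -1/716377592 ≈ -1.3959e-9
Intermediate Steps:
1/((-32212 + 61409)*(-24536)) = -1/24536/29197 = (1/29197)*(-1/24536) = -1/716377592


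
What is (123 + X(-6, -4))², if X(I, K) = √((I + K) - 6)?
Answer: 15113 + 984*I ≈ 15113.0 + 984.0*I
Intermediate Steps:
X(I, K) = √(-6 + I + K)
(123 + X(-6, -4))² = (123 + √(-6 - 6 - 4))² = (123 + √(-16))² = (123 + 4*I)²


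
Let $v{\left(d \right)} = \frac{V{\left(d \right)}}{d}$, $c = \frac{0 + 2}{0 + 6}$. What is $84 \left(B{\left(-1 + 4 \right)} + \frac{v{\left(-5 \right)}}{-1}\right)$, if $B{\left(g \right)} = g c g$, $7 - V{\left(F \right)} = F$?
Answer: $\frac{2268}{5} \approx 453.6$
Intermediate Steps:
$V{\left(F \right)} = 7 - F$
$c = \frac{1}{3}$ ($c = \frac{2}{6} = 2 \cdot \frac{1}{6} = \frac{1}{3} \approx 0.33333$)
$v{\left(d \right)} = \frac{7 - d}{d}$
$B{\left(g \right)} = \frac{g^{2}}{3}$ ($B{\left(g \right)} = g \frac{1}{3} g = \frac{g}{3} g = \frac{g^{2}}{3}$)
$84 \left(B{\left(-1 + 4 \right)} + \frac{v{\left(-5 \right)}}{-1}\right) = 84 \left(\frac{\left(-1 + 4\right)^{2}}{3} + \frac{\frac{1}{-5} \left(7 - -5\right)}{-1}\right) = 84 \left(\frac{3^{2}}{3} + - \frac{7 + 5}{5} \left(-1\right)\right) = 84 \left(\frac{1}{3} \cdot 9 + \left(- \frac{1}{5}\right) 12 \left(-1\right)\right) = 84 \left(3 - - \frac{12}{5}\right) = 84 \left(3 + \frac{12}{5}\right) = 84 \cdot \frac{27}{5} = \frac{2268}{5}$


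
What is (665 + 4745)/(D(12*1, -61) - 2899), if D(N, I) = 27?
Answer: -2705/1436 ≈ -1.8837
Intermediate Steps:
(665 + 4745)/(D(12*1, -61) - 2899) = (665 + 4745)/(27 - 2899) = 5410/(-2872) = 5410*(-1/2872) = -2705/1436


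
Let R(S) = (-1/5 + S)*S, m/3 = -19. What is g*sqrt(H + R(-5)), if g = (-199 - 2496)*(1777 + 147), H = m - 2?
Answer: -5185180*I*sqrt(33) ≈ -2.9787e+7*I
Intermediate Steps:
m = -57 (m = 3*(-19) = -57)
H = -59 (H = -57 - 2 = -59)
R(S) = S*(-1/5 + S) (R(S) = (-1*1/5 + S)*S = (-1/5 + S)*S = S*(-1/5 + S))
g = -5185180 (g = -2695*1924 = -5185180)
g*sqrt(H + R(-5)) = -5185180*sqrt(-59 - 5*(-1/5 - 5)) = -5185180*sqrt(-59 - 5*(-26/5)) = -5185180*sqrt(-59 + 26) = -5185180*I*sqrt(33)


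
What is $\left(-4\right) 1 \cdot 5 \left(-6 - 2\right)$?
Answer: $160$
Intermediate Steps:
$\left(-4\right) 1 \cdot 5 \left(-6 - 2\right) = \left(-4\right) 5 \left(-8\right) = \left(-20\right) \left(-8\right) = 160$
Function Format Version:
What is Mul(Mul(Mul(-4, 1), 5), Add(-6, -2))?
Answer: 160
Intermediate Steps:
Mul(Mul(Mul(-4, 1), 5), Add(-6, -2)) = Mul(Mul(-4, 5), -8) = Mul(-20, -8) = 160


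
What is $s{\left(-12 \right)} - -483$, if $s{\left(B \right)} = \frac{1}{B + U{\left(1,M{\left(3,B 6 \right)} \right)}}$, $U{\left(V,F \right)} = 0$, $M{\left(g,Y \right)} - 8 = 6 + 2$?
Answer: $\frac{5795}{12} \approx 482.92$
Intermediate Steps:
$M{\left(g,Y \right)} = 16$ ($M{\left(g,Y \right)} = 8 + \left(6 + 2\right) = 8 + 8 = 16$)
$s{\left(B \right)} = \frac{1}{B}$ ($s{\left(B \right)} = \frac{1}{B + 0} = \frac{1}{B}$)
$s{\left(-12 \right)} - -483 = \frac{1}{-12} - -483 = - \frac{1}{12} + 483 = \frac{5795}{12}$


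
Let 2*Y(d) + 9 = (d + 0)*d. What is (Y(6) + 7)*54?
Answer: 1107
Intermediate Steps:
Y(d) = -9/2 + d²/2 (Y(d) = -9/2 + ((d + 0)*d)/2 = -9/2 + (d*d)/2 = -9/2 + d²/2)
(Y(6) + 7)*54 = ((-9/2 + (½)*6²) + 7)*54 = ((-9/2 + (½)*36) + 7)*54 = ((-9/2 + 18) + 7)*54 = (27/2 + 7)*54 = (41/2)*54 = 1107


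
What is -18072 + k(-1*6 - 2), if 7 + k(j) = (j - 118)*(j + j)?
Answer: -16063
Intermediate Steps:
k(j) = -7 + 2*j*(-118 + j) (k(j) = -7 + (j - 118)*(j + j) = -7 + (-118 + j)*(2*j) = -7 + 2*j*(-118 + j))
-18072 + k(-1*6 - 2) = -18072 + (-7 - 236*(-1*6 - 2) + 2*(-1*6 - 2)**2) = -18072 + (-7 - 236*(-6 - 2) + 2*(-6 - 2)**2) = -18072 + (-7 - 236*(-8) + 2*(-8)**2) = -18072 + (-7 + 1888 + 2*64) = -18072 + (-7 + 1888 + 128) = -18072 + 2009 = -16063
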